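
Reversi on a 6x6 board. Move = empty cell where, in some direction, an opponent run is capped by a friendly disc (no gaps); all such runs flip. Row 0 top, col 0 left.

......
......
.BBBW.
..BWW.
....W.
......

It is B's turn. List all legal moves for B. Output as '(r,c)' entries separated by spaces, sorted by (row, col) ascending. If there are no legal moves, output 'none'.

Answer: (2,5) (3,5) (4,3) (4,5) (5,5)

Derivation:
(1,3): no bracket -> illegal
(1,4): no bracket -> illegal
(1,5): no bracket -> illegal
(2,5): flips 1 -> legal
(3,5): flips 2 -> legal
(4,2): no bracket -> illegal
(4,3): flips 1 -> legal
(4,5): flips 1 -> legal
(5,3): no bracket -> illegal
(5,4): no bracket -> illegal
(5,5): flips 2 -> legal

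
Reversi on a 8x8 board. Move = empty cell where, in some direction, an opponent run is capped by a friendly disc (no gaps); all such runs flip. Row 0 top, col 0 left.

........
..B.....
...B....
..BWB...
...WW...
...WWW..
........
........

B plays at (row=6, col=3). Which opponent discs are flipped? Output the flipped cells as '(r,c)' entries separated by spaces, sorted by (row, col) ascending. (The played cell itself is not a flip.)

Answer: (3,3) (4,3) (5,3)

Derivation:
Dir NW: first cell '.' (not opp) -> no flip
Dir N: opp run (5,3) (4,3) (3,3) capped by B -> flip
Dir NE: opp run (5,4), next='.' -> no flip
Dir W: first cell '.' (not opp) -> no flip
Dir E: first cell '.' (not opp) -> no flip
Dir SW: first cell '.' (not opp) -> no flip
Dir S: first cell '.' (not opp) -> no flip
Dir SE: first cell '.' (not opp) -> no flip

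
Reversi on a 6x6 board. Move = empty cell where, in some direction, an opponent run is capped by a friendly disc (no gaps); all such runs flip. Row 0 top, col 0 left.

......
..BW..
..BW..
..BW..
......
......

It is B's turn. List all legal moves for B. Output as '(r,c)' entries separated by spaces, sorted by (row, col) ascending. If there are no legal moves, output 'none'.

(0,2): no bracket -> illegal
(0,3): no bracket -> illegal
(0,4): flips 1 -> legal
(1,4): flips 2 -> legal
(2,4): flips 1 -> legal
(3,4): flips 2 -> legal
(4,2): no bracket -> illegal
(4,3): no bracket -> illegal
(4,4): flips 1 -> legal

Answer: (0,4) (1,4) (2,4) (3,4) (4,4)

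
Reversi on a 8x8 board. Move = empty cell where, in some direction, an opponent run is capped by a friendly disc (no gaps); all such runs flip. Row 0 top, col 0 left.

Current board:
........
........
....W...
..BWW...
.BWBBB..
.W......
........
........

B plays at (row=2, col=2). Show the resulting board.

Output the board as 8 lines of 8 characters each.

Answer: ........
........
..B.W...
..BBW...
.BWBBB..
.W......
........
........

Derivation:
Place B at (2,2); scan 8 dirs for brackets.
Dir NW: first cell '.' (not opp) -> no flip
Dir N: first cell '.' (not opp) -> no flip
Dir NE: first cell '.' (not opp) -> no flip
Dir W: first cell '.' (not opp) -> no flip
Dir E: first cell '.' (not opp) -> no flip
Dir SW: first cell '.' (not opp) -> no flip
Dir S: first cell 'B' (not opp) -> no flip
Dir SE: opp run (3,3) capped by B -> flip
All flips: (3,3)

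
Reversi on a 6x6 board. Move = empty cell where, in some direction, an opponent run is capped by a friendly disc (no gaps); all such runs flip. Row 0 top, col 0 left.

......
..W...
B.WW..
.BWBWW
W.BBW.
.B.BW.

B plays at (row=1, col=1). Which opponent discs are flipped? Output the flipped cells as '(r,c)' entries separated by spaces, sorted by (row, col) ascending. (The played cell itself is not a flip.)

Dir NW: first cell '.' (not opp) -> no flip
Dir N: first cell '.' (not opp) -> no flip
Dir NE: first cell '.' (not opp) -> no flip
Dir W: first cell '.' (not opp) -> no flip
Dir E: opp run (1,2), next='.' -> no flip
Dir SW: first cell 'B' (not opp) -> no flip
Dir S: first cell '.' (not opp) -> no flip
Dir SE: opp run (2,2) capped by B -> flip

Answer: (2,2)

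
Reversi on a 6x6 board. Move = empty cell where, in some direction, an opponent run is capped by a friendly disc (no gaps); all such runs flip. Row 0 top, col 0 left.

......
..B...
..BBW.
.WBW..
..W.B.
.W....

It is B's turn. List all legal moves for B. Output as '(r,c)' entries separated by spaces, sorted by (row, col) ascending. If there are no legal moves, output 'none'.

(1,3): no bracket -> illegal
(1,4): no bracket -> illegal
(1,5): no bracket -> illegal
(2,0): no bracket -> illegal
(2,1): no bracket -> illegal
(2,5): flips 1 -> legal
(3,0): flips 1 -> legal
(3,4): flips 1 -> legal
(3,5): no bracket -> illegal
(4,0): flips 1 -> legal
(4,1): no bracket -> illegal
(4,3): flips 1 -> legal
(5,0): no bracket -> illegal
(5,2): flips 1 -> legal
(5,3): no bracket -> illegal

Answer: (2,5) (3,0) (3,4) (4,0) (4,3) (5,2)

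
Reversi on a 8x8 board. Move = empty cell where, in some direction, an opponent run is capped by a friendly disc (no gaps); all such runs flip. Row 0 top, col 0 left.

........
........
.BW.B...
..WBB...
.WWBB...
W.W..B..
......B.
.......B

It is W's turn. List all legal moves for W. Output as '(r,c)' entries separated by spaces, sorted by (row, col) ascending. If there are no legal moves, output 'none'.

Answer: (1,0) (1,5) (2,0) (2,5) (3,5) (4,5) (5,4)

Derivation:
(1,0): flips 1 -> legal
(1,1): no bracket -> illegal
(1,2): no bracket -> illegal
(1,3): no bracket -> illegal
(1,4): no bracket -> illegal
(1,5): flips 2 -> legal
(2,0): flips 1 -> legal
(2,3): no bracket -> illegal
(2,5): flips 2 -> legal
(3,0): no bracket -> illegal
(3,1): no bracket -> illegal
(3,5): flips 2 -> legal
(4,5): flips 2 -> legal
(4,6): no bracket -> illegal
(5,3): no bracket -> illegal
(5,4): flips 1 -> legal
(5,6): no bracket -> illegal
(5,7): no bracket -> illegal
(6,4): no bracket -> illegal
(6,5): no bracket -> illegal
(6,7): no bracket -> illegal
(7,5): no bracket -> illegal
(7,6): no bracket -> illegal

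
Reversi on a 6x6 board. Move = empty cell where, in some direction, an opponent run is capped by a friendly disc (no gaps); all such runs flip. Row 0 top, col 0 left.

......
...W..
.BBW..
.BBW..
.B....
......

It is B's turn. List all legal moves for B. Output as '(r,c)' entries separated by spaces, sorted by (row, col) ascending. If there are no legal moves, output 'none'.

(0,2): no bracket -> illegal
(0,3): no bracket -> illegal
(0,4): flips 1 -> legal
(1,2): no bracket -> illegal
(1,4): flips 1 -> legal
(2,4): flips 1 -> legal
(3,4): flips 1 -> legal
(4,2): no bracket -> illegal
(4,3): no bracket -> illegal
(4,4): flips 1 -> legal

Answer: (0,4) (1,4) (2,4) (3,4) (4,4)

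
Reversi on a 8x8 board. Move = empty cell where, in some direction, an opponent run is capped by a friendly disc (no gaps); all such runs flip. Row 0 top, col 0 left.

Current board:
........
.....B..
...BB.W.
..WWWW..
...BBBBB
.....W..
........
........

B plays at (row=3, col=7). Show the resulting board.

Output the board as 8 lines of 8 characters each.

Place B at (3,7); scan 8 dirs for brackets.
Dir NW: opp run (2,6) capped by B -> flip
Dir N: first cell '.' (not opp) -> no flip
Dir NE: edge -> no flip
Dir W: first cell '.' (not opp) -> no flip
Dir E: edge -> no flip
Dir SW: first cell 'B' (not opp) -> no flip
Dir S: first cell 'B' (not opp) -> no flip
Dir SE: edge -> no flip
All flips: (2,6)

Answer: ........
.....B..
...BB.B.
..WWWW.B
...BBBBB
.....W..
........
........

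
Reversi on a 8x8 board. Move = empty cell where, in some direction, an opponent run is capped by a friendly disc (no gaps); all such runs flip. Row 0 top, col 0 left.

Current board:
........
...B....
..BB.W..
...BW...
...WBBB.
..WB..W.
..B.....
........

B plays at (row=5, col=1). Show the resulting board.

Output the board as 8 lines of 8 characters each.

Place B at (5,1); scan 8 dirs for brackets.
Dir NW: first cell '.' (not opp) -> no flip
Dir N: first cell '.' (not opp) -> no flip
Dir NE: first cell '.' (not opp) -> no flip
Dir W: first cell '.' (not opp) -> no flip
Dir E: opp run (5,2) capped by B -> flip
Dir SW: first cell '.' (not opp) -> no flip
Dir S: first cell '.' (not opp) -> no flip
Dir SE: first cell 'B' (not opp) -> no flip
All flips: (5,2)

Answer: ........
...B....
..BB.W..
...BW...
...WBBB.
.BBB..W.
..B.....
........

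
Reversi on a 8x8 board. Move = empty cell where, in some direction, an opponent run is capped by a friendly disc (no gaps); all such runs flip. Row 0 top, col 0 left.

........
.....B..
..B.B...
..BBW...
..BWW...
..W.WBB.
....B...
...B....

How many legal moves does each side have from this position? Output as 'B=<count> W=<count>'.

Answer: B=5 W=10

Derivation:
-- B to move --
(2,3): no bracket -> illegal
(2,5): no bracket -> illegal
(3,5): flips 1 -> legal
(4,1): no bracket -> illegal
(4,5): flips 2 -> legal
(5,1): no bracket -> illegal
(5,3): flips 2 -> legal
(6,1): no bracket -> illegal
(6,2): flips 1 -> legal
(6,3): no bracket -> illegal
(6,5): flips 2 -> legal
B mobility = 5
-- W to move --
(0,4): no bracket -> illegal
(0,5): no bracket -> illegal
(0,6): no bracket -> illegal
(1,1): flips 2 -> legal
(1,2): flips 3 -> legal
(1,3): no bracket -> illegal
(1,4): flips 1 -> legal
(1,6): no bracket -> illegal
(2,1): flips 1 -> legal
(2,3): flips 1 -> legal
(2,5): no bracket -> illegal
(2,6): no bracket -> illegal
(3,1): flips 2 -> legal
(3,5): no bracket -> illegal
(4,1): flips 1 -> legal
(4,5): no bracket -> illegal
(4,6): no bracket -> illegal
(4,7): no bracket -> illegal
(5,1): no bracket -> illegal
(5,3): no bracket -> illegal
(5,7): flips 2 -> legal
(6,2): no bracket -> illegal
(6,3): no bracket -> illegal
(6,5): no bracket -> illegal
(6,6): flips 1 -> legal
(6,7): no bracket -> illegal
(7,2): no bracket -> illegal
(7,4): flips 1 -> legal
(7,5): no bracket -> illegal
W mobility = 10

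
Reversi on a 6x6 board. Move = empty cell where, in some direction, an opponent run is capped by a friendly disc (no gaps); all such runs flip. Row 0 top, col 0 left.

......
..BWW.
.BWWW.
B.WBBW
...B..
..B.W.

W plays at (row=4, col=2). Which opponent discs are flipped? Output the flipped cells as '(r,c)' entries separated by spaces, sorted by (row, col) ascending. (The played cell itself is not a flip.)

Dir NW: first cell '.' (not opp) -> no flip
Dir N: first cell 'W' (not opp) -> no flip
Dir NE: opp run (3,3) capped by W -> flip
Dir W: first cell '.' (not opp) -> no flip
Dir E: opp run (4,3), next='.' -> no flip
Dir SW: first cell '.' (not opp) -> no flip
Dir S: opp run (5,2), next=edge -> no flip
Dir SE: first cell '.' (not opp) -> no flip

Answer: (3,3)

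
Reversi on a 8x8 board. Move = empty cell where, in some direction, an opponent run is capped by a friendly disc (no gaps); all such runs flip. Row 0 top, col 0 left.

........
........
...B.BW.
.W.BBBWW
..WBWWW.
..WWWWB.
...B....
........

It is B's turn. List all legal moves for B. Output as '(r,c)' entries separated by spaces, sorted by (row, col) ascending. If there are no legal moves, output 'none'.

(1,5): no bracket -> illegal
(1,6): flips 3 -> legal
(1,7): flips 1 -> legal
(2,0): no bracket -> illegal
(2,1): no bracket -> illegal
(2,2): no bracket -> illegal
(2,7): flips 4 -> legal
(3,0): no bracket -> illegal
(3,2): no bracket -> illegal
(4,0): no bracket -> illegal
(4,1): flips 2 -> legal
(4,7): flips 4 -> legal
(5,1): flips 5 -> legal
(5,7): flips 1 -> legal
(6,1): flips 1 -> legal
(6,2): flips 2 -> legal
(6,4): flips 2 -> legal
(6,5): flips 3 -> legal
(6,6): flips 2 -> legal

Answer: (1,6) (1,7) (2,7) (4,1) (4,7) (5,1) (5,7) (6,1) (6,2) (6,4) (6,5) (6,6)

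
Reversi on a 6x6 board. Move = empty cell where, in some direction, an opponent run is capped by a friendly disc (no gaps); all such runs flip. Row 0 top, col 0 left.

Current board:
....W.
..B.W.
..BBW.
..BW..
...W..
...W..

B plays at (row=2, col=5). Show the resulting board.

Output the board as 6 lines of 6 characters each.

Place B at (2,5); scan 8 dirs for brackets.
Dir NW: opp run (1,4), next='.' -> no flip
Dir N: first cell '.' (not opp) -> no flip
Dir NE: edge -> no flip
Dir W: opp run (2,4) capped by B -> flip
Dir E: edge -> no flip
Dir SW: first cell '.' (not opp) -> no flip
Dir S: first cell '.' (not opp) -> no flip
Dir SE: edge -> no flip
All flips: (2,4)

Answer: ....W.
..B.W.
..BBBB
..BW..
...W..
...W..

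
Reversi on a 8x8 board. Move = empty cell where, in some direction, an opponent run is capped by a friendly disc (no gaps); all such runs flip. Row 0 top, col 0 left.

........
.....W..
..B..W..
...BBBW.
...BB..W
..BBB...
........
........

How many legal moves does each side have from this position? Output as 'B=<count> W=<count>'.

Answer: B=3 W=3

Derivation:
-- B to move --
(0,4): no bracket -> illegal
(0,5): flips 2 -> legal
(0,6): no bracket -> illegal
(1,4): no bracket -> illegal
(1,6): flips 1 -> legal
(2,4): no bracket -> illegal
(2,6): no bracket -> illegal
(2,7): no bracket -> illegal
(3,7): flips 1 -> legal
(4,5): no bracket -> illegal
(4,6): no bracket -> illegal
(5,6): no bracket -> illegal
(5,7): no bracket -> illegal
B mobility = 3
-- W to move --
(1,1): no bracket -> illegal
(1,2): no bracket -> illegal
(1,3): no bracket -> illegal
(2,1): no bracket -> illegal
(2,3): no bracket -> illegal
(2,4): no bracket -> illegal
(2,6): no bracket -> illegal
(3,1): no bracket -> illegal
(3,2): flips 3 -> legal
(4,1): no bracket -> illegal
(4,2): no bracket -> illegal
(4,5): flips 1 -> legal
(4,6): no bracket -> illegal
(5,1): no bracket -> illegal
(5,5): no bracket -> illegal
(6,1): flips 3 -> legal
(6,2): no bracket -> illegal
(6,3): no bracket -> illegal
(6,4): no bracket -> illegal
(6,5): no bracket -> illegal
W mobility = 3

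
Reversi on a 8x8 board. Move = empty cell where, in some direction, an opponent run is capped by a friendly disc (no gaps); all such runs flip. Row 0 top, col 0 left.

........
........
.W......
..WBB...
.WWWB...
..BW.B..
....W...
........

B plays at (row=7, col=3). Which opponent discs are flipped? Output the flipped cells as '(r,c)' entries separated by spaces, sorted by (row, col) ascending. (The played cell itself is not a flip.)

Answer: (6,4)

Derivation:
Dir NW: first cell '.' (not opp) -> no flip
Dir N: first cell '.' (not opp) -> no flip
Dir NE: opp run (6,4) capped by B -> flip
Dir W: first cell '.' (not opp) -> no flip
Dir E: first cell '.' (not opp) -> no flip
Dir SW: edge -> no flip
Dir S: edge -> no flip
Dir SE: edge -> no flip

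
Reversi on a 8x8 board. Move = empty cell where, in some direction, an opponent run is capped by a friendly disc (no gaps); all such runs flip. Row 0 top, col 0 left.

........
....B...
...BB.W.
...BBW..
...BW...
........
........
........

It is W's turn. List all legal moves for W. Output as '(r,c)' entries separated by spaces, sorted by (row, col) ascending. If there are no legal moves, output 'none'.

(0,3): no bracket -> illegal
(0,4): flips 3 -> legal
(0,5): no bracket -> illegal
(1,2): no bracket -> illegal
(1,3): flips 1 -> legal
(1,5): no bracket -> illegal
(2,2): flips 1 -> legal
(2,5): no bracket -> illegal
(3,2): flips 2 -> legal
(4,2): flips 1 -> legal
(4,5): no bracket -> illegal
(5,2): no bracket -> illegal
(5,3): no bracket -> illegal
(5,4): no bracket -> illegal

Answer: (0,4) (1,3) (2,2) (3,2) (4,2)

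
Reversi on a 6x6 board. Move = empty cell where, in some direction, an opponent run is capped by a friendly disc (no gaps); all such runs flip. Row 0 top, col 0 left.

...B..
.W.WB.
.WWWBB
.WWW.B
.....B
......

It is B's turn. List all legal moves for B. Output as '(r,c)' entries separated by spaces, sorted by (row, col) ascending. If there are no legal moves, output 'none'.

(0,0): no bracket -> illegal
(0,1): no bracket -> illegal
(0,2): flips 1 -> legal
(0,4): no bracket -> illegal
(1,0): no bracket -> illegal
(1,2): flips 1 -> legal
(2,0): flips 3 -> legal
(3,0): no bracket -> illegal
(3,4): no bracket -> illegal
(4,0): no bracket -> illegal
(4,1): flips 2 -> legal
(4,2): flips 1 -> legal
(4,3): flips 3 -> legal
(4,4): no bracket -> illegal

Answer: (0,2) (1,2) (2,0) (4,1) (4,2) (4,3)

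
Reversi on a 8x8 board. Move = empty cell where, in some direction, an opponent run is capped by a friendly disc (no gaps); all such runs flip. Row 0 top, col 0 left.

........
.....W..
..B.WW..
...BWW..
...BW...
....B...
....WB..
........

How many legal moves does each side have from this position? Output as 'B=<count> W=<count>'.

Answer: B=8 W=5

Derivation:
-- B to move --
(0,4): no bracket -> illegal
(0,5): no bracket -> illegal
(0,6): flips 2 -> legal
(1,3): no bracket -> illegal
(1,4): flips 3 -> legal
(1,6): flips 2 -> legal
(2,3): no bracket -> illegal
(2,6): no bracket -> illegal
(3,6): flips 2 -> legal
(4,5): flips 1 -> legal
(4,6): no bracket -> illegal
(5,3): no bracket -> illegal
(5,5): flips 1 -> legal
(6,3): flips 1 -> legal
(7,3): no bracket -> illegal
(7,4): flips 1 -> legal
(7,5): no bracket -> illegal
B mobility = 8
-- W to move --
(1,1): flips 2 -> legal
(1,2): no bracket -> illegal
(1,3): no bracket -> illegal
(2,1): no bracket -> illegal
(2,3): no bracket -> illegal
(3,1): no bracket -> illegal
(3,2): flips 1 -> legal
(4,2): flips 2 -> legal
(4,5): no bracket -> illegal
(5,2): flips 1 -> legal
(5,3): no bracket -> illegal
(5,5): no bracket -> illegal
(5,6): no bracket -> illegal
(6,3): no bracket -> illegal
(6,6): flips 1 -> legal
(7,4): no bracket -> illegal
(7,5): no bracket -> illegal
(7,6): no bracket -> illegal
W mobility = 5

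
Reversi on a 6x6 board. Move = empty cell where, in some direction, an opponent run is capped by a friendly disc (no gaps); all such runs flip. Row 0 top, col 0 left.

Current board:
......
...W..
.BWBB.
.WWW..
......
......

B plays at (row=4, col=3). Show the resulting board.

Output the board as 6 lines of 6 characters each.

Answer: ......
...W..
.BWBB.
.WBB..
...B..
......

Derivation:
Place B at (4,3); scan 8 dirs for brackets.
Dir NW: opp run (3,2) capped by B -> flip
Dir N: opp run (3,3) capped by B -> flip
Dir NE: first cell '.' (not opp) -> no flip
Dir W: first cell '.' (not opp) -> no flip
Dir E: first cell '.' (not opp) -> no flip
Dir SW: first cell '.' (not opp) -> no flip
Dir S: first cell '.' (not opp) -> no flip
Dir SE: first cell '.' (not opp) -> no flip
All flips: (3,2) (3,3)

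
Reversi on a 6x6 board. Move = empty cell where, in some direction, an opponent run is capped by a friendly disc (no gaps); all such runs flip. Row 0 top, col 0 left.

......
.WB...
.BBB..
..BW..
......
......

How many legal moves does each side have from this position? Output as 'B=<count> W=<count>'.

-- B to move --
(0,0): flips 1 -> legal
(0,1): flips 1 -> legal
(0,2): no bracket -> illegal
(1,0): flips 1 -> legal
(2,0): no bracket -> illegal
(2,4): no bracket -> illegal
(3,4): flips 1 -> legal
(4,2): no bracket -> illegal
(4,3): flips 1 -> legal
(4,4): flips 1 -> legal
B mobility = 6
-- W to move --
(0,1): no bracket -> illegal
(0,2): no bracket -> illegal
(0,3): no bracket -> illegal
(1,0): no bracket -> illegal
(1,3): flips 2 -> legal
(1,4): no bracket -> illegal
(2,0): no bracket -> illegal
(2,4): no bracket -> illegal
(3,0): no bracket -> illegal
(3,1): flips 2 -> legal
(3,4): no bracket -> illegal
(4,1): no bracket -> illegal
(4,2): no bracket -> illegal
(4,3): no bracket -> illegal
W mobility = 2

Answer: B=6 W=2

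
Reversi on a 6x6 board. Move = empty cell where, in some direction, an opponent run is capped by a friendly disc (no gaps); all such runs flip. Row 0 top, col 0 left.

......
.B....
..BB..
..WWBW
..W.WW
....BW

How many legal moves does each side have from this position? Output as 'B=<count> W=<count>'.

-- B to move --
(2,1): no bracket -> illegal
(2,4): no bracket -> illegal
(2,5): no bracket -> illegal
(3,1): flips 2 -> legal
(4,1): flips 1 -> legal
(4,3): flips 1 -> legal
(5,1): no bracket -> illegal
(5,2): flips 2 -> legal
(5,3): no bracket -> illegal
B mobility = 4
-- W to move --
(0,0): flips 2 -> legal
(0,1): no bracket -> illegal
(0,2): no bracket -> illegal
(1,0): no bracket -> illegal
(1,2): flips 3 -> legal
(1,3): flips 1 -> legal
(1,4): flips 1 -> legal
(2,0): no bracket -> illegal
(2,1): no bracket -> illegal
(2,4): flips 1 -> legal
(2,5): no bracket -> illegal
(3,1): no bracket -> illegal
(4,3): no bracket -> illegal
(5,3): flips 1 -> legal
W mobility = 6

Answer: B=4 W=6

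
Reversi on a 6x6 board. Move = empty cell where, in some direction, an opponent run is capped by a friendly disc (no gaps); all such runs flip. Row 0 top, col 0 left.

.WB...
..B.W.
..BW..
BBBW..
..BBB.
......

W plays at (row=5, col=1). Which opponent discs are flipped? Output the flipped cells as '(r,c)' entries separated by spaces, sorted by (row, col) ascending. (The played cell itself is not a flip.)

Dir NW: first cell '.' (not opp) -> no flip
Dir N: first cell '.' (not opp) -> no flip
Dir NE: opp run (4,2) capped by W -> flip
Dir W: first cell '.' (not opp) -> no flip
Dir E: first cell '.' (not opp) -> no flip
Dir SW: edge -> no flip
Dir S: edge -> no flip
Dir SE: edge -> no flip

Answer: (4,2)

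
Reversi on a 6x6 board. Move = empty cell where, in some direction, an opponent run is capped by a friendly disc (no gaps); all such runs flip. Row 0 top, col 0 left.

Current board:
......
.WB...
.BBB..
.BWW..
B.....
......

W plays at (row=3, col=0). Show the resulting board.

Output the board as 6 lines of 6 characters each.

Place W at (3,0); scan 8 dirs for brackets.
Dir NW: edge -> no flip
Dir N: first cell '.' (not opp) -> no flip
Dir NE: opp run (2,1) (1,2), next='.' -> no flip
Dir W: edge -> no flip
Dir E: opp run (3,1) capped by W -> flip
Dir SW: edge -> no flip
Dir S: opp run (4,0), next='.' -> no flip
Dir SE: first cell '.' (not opp) -> no flip
All flips: (3,1)

Answer: ......
.WB...
.BBB..
WWWW..
B.....
......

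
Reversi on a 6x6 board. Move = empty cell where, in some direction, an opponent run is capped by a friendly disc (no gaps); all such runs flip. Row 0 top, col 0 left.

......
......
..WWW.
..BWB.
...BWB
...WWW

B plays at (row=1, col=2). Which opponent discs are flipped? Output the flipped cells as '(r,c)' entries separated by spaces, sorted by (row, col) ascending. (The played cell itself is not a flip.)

Answer: (2,2) (2,3)

Derivation:
Dir NW: first cell '.' (not opp) -> no flip
Dir N: first cell '.' (not opp) -> no flip
Dir NE: first cell '.' (not opp) -> no flip
Dir W: first cell '.' (not opp) -> no flip
Dir E: first cell '.' (not opp) -> no flip
Dir SW: first cell '.' (not opp) -> no flip
Dir S: opp run (2,2) capped by B -> flip
Dir SE: opp run (2,3) capped by B -> flip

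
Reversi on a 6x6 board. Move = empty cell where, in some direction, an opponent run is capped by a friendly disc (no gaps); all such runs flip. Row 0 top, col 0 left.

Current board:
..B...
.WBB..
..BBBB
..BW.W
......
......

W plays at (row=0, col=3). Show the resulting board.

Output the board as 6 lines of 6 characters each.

Answer: ..BW..
.WBW..
..BWBB
..BW.W
......
......

Derivation:
Place W at (0,3); scan 8 dirs for brackets.
Dir NW: edge -> no flip
Dir N: edge -> no flip
Dir NE: edge -> no flip
Dir W: opp run (0,2), next='.' -> no flip
Dir E: first cell '.' (not opp) -> no flip
Dir SW: opp run (1,2), next='.' -> no flip
Dir S: opp run (1,3) (2,3) capped by W -> flip
Dir SE: first cell '.' (not opp) -> no flip
All flips: (1,3) (2,3)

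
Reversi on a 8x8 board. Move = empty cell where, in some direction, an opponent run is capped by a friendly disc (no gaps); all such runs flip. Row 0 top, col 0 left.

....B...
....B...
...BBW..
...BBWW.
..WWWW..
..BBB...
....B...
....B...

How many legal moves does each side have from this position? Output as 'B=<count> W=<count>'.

-- B to move --
(1,5): no bracket -> illegal
(1,6): flips 1 -> legal
(2,6): flips 3 -> legal
(2,7): flips 2 -> legal
(3,1): flips 1 -> legal
(3,2): flips 2 -> legal
(3,7): flips 2 -> legal
(4,1): no bracket -> illegal
(4,6): flips 1 -> legal
(4,7): flips 2 -> legal
(5,1): flips 1 -> legal
(5,5): flips 1 -> legal
(5,6): flips 1 -> legal
B mobility = 11
-- W to move --
(0,3): flips 1 -> legal
(0,5): no bracket -> illegal
(1,2): flips 2 -> legal
(1,3): flips 3 -> legal
(1,5): flips 2 -> legal
(2,2): flips 3 -> legal
(3,2): flips 2 -> legal
(4,1): no bracket -> illegal
(5,1): no bracket -> illegal
(5,5): no bracket -> illegal
(6,1): flips 1 -> legal
(6,2): flips 2 -> legal
(6,3): flips 2 -> legal
(6,5): flips 1 -> legal
(7,3): no bracket -> illegal
(7,5): flips 2 -> legal
W mobility = 11

Answer: B=11 W=11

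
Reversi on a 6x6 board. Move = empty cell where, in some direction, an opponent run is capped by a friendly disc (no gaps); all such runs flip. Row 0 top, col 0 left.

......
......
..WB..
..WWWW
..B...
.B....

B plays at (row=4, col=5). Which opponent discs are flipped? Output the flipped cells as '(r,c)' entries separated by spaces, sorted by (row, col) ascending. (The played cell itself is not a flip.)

Dir NW: opp run (3,4) capped by B -> flip
Dir N: opp run (3,5), next='.' -> no flip
Dir NE: edge -> no flip
Dir W: first cell '.' (not opp) -> no flip
Dir E: edge -> no flip
Dir SW: first cell '.' (not opp) -> no flip
Dir S: first cell '.' (not opp) -> no flip
Dir SE: edge -> no flip

Answer: (3,4)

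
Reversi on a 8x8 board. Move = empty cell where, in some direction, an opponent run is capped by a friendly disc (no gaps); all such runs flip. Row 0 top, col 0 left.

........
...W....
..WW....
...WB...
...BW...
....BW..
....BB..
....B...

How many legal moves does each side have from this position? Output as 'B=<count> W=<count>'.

Answer: B=6 W=7

Derivation:
-- B to move --
(0,2): no bracket -> illegal
(0,3): flips 3 -> legal
(0,4): no bracket -> illegal
(1,1): no bracket -> illegal
(1,2): flips 1 -> legal
(1,4): no bracket -> illegal
(2,1): no bracket -> illegal
(2,4): no bracket -> illegal
(3,1): no bracket -> illegal
(3,2): flips 1 -> legal
(3,5): no bracket -> illegal
(4,2): no bracket -> illegal
(4,5): flips 2 -> legal
(4,6): flips 1 -> legal
(5,3): no bracket -> illegal
(5,6): flips 1 -> legal
(6,6): no bracket -> illegal
B mobility = 6
-- W to move --
(2,4): flips 1 -> legal
(2,5): no bracket -> illegal
(3,2): no bracket -> illegal
(3,5): flips 1 -> legal
(4,2): flips 1 -> legal
(4,5): flips 1 -> legal
(5,2): no bracket -> illegal
(5,3): flips 2 -> legal
(5,6): no bracket -> illegal
(6,3): no bracket -> illegal
(6,6): no bracket -> illegal
(7,3): flips 1 -> legal
(7,5): flips 1 -> legal
(7,6): no bracket -> illegal
W mobility = 7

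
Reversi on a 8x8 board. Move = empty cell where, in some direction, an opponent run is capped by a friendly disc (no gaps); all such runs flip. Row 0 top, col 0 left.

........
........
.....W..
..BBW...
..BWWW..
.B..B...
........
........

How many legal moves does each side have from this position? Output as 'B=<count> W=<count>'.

-- B to move --
(1,4): no bracket -> illegal
(1,5): no bracket -> illegal
(1,6): no bracket -> illegal
(2,3): no bracket -> illegal
(2,4): flips 2 -> legal
(2,6): no bracket -> illegal
(3,5): flips 1 -> legal
(3,6): flips 1 -> legal
(4,6): flips 3 -> legal
(5,2): no bracket -> illegal
(5,3): flips 1 -> legal
(5,5): flips 1 -> legal
(5,6): no bracket -> illegal
B mobility = 6
-- W to move --
(2,1): flips 1 -> legal
(2,2): flips 1 -> legal
(2,3): flips 1 -> legal
(2,4): no bracket -> illegal
(3,1): flips 2 -> legal
(4,0): no bracket -> illegal
(4,1): flips 1 -> legal
(5,0): no bracket -> illegal
(5,2): no bracket -> illegal
(5,3): no bracket -> illegal
(5,5): no bracket -> illegal
(6,0): no bracket -> illegal
(6,1): no bracket -> illegal
(6,2): no bracket -> illegal
(6,3): flips 1 -> legal
(6,4): flips 1 -> legal
(6,5): flips 1 -> legal
W mobility = 8

Answer: B=6 W=8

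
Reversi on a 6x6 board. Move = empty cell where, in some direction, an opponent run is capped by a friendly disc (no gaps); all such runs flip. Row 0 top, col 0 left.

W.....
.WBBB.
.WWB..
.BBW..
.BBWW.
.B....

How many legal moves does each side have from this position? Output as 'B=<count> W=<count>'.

-- B to move --
(0,1): flips 2 -> legal
(0,2): no bracket -> illegal
(1,0): flips 2 -> legal
(2,0): flips 2 -> legal
(2,4): flips 1 -> legal
(3,0): flips 1 -> legal
(3,4): flips 1 -> legal
(3,5): no bracket -> illegal
(4,5): flips 2 -> legal
(5,2): no bracket -> illegal
(5,3): flips 2 -> legal
(5,4): flips 1 -> legal
(5,5): no bracket -> illegal
B mobility = 9
-- W to move --
(0,1): no bracket -> illegal
(0,2): flips 1 -> legal
(0,3): flips 3 -> legal
(0,4): flips 1 -> legal
(0,5): no bracket -> illegal
(1,5): flips 3 -> legal
(2,0): no bracket -> illegal
(2,4): flips 1 -> legal
(2,5): no bracket -> illegal
(3,0): flips 2 -> legal
(3,4): no bracket -> illegal
(4,0): flips 3 -> legal
(5,0): no bracket -> illegal
(5,2): flips 2 -> legal
(5,3): no bracket -> illegal
W mobility = 8

Answer: B=9 W=8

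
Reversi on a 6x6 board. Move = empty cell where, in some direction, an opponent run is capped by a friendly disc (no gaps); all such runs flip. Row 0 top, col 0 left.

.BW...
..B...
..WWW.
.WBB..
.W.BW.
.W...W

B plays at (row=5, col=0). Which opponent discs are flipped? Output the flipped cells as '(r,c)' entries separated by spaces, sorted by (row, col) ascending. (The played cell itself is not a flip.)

Dir NW: edge -> no flip
Dir N: first cell '.' (not opp) -> no flip
Dir NE: opp run (4,1) capped by B -> flip
Dir W: edge -> no flip
Dir E: opp run (5,1), next='.' -> no flip
Dir SW: edge -> no flip
Dir S: edge -> no flip
Dir SE: edge -> no flip

Answer: (4,1)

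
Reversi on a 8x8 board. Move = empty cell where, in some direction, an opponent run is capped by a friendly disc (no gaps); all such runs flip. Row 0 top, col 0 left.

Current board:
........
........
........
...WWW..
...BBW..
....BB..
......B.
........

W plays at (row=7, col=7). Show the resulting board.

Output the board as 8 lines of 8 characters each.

Place W at (7,7); scan 8 dirs for brackets.
Dir NW: opp run (6,6) (5,5) (4,4) capped by W -> flip
Dir N: first cell '.' (not opp) -> no flip
Dir NE: edge -> no flip
Dir W: first cell '.' (not opp) -> no flip
Dir E: edge -> no flip
Dir SW: edge -> no flip
Dir S: edge -> no flip
Dir SE: edge -> no flip
All flips: (4,4) (5,5) (6,6)

Answer: ........
........
........
...WWW..
...BWW..
....BW..
......W.
.......W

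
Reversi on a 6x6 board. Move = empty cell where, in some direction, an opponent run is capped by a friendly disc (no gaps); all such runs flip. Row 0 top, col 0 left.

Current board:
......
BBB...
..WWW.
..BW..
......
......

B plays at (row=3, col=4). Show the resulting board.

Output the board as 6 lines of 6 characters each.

Answer: ......
BBB...
..WBW.
..BBB.
......
......

Derivation:
Place B at (3,4); scan 8 dirs for brackets.
Dir NW: opp run (2,3) capped by B -> flip
Dir N: opp run (2,4), next='.' -> no flip
Dir NE: first cell '.' (not opp) -> no flip
Dir W: opp run (3,3) capped by B -> flip
Dir E: first cell '.' (not opp) -> no flip
Dir SW: first cell '.' (not opp) -> no flip
Dir S: first cell '.' (not opp) -> no flip
Dir SE: first cell '.' (not opp) -> no flip
All flips: (2,3) (3,3)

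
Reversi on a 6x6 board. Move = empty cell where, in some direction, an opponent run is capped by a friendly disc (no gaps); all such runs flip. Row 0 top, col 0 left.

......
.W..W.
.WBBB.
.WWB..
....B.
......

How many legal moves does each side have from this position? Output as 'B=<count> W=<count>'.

Answer: B=8 W=5

Derivation:
-- B to move --
(0,0): flips 1 -> legal
(0,1): no bracket -> illegal
(0,2): no bracket -> illegal
(0,3): no bracket -> illegal
(0,4): flips 1 -> legal
(0,5): flips 1 -> legal
(1,0): no bracket -> illegal
(1,2): no bracket -> illegal
(1,3): no bracket -> illegal
(1,5): no bracket -> illegal
(2,0): flips 1 -> legal
(2,5): no bracket -> illegal
(3,0): flips 2 -> legal
(4,0): flips 1 -> legal
(4,1): flips 1 -> legal
(4,2): flips 1 -> legal
(4,3): no bracket -> illegal
B mobility = 8
-- W to move --
(1,2): flips 1 -> legal
(1,3): flips 1 -> legal
(1,5): no bracket -> illegal
(2,5): flips 3 -> legal
(3,4): flips 2 -> legal
(3,5): no bracket -> illegal
(4,2): no bracket -> illegal
(4,3): no bracket -> illegal
(4,5): no bracket -> illegal
(5,3): no bracket -> illegal
(5,4): no bracket -> illegal
(5,5): flips 3 -> legal
W mobility = 5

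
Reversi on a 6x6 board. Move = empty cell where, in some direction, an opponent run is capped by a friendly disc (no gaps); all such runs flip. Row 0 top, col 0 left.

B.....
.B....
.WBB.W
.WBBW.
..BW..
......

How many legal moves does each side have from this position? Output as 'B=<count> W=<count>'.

Answer: B=10 W=6

Derivation:
-- B to move --
(1,0): flips 1 -> legal
(1,2): no bracket -> illegal
(1,4): no bracket -> illegal
(1,5): no bracket -> illegal
(2,0): flips 2 -> legal
(2,4): no bracket -> illegal
(3,0): flips 1 -> legal
(3,5): flips 1 -> legal
(4,0): flips 1 -> legal
(4,1): flips 2 -> legal
(4,4): flips 1 -> legal
(4,5): flips 1 -> legal
(5,2): no bracket -> illegal
(5,3): flips 1 -> legal
(5,4): flips 1 -> legal
B mobility = 10
-- W to move --
(0,1): flips 1 -> legal
(0,2): no bracket -> illegal
(1,0): no bracket -> illegal
(1,2): flips 1 -> legal
(1,3): flips 3 -> legal
(1,4): no bracket -> illegal
(2,0): no bracket -> illegal
(2,4): flips 2 -> legal
(4,1): flips 1 -> legal
(4,4): no bracket -> illegal
(5,1): no bracket -> illegal
(5,2): no bracket -> illegal
(5,3): flips 1 -> legal
W mobility = 6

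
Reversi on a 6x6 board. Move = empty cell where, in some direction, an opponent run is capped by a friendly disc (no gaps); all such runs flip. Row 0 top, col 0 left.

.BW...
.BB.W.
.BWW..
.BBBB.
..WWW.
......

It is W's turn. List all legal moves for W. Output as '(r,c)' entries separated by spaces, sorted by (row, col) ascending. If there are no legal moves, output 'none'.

(0,0): flips 2 -> legal
(0,3): no bracket -> illegal
(1,0): flips 2 -> legal
(1,3): no bracket -> illegal
(2,0): flips 3 -> legal
(2,4): flips 2 -> legal
(2,5): flips 1 -> legal
(3,0): no bracket -> illegal
(3,5): no bracket -> illegal
(4,0): flips 1 -> legal
(4,1): flips 1 -> legal
(4,5): flips 1 -> legal

Answer: (0,0) (1,0) (2,0) (2,4) (2,5) (4,0) (4,1) (4,5)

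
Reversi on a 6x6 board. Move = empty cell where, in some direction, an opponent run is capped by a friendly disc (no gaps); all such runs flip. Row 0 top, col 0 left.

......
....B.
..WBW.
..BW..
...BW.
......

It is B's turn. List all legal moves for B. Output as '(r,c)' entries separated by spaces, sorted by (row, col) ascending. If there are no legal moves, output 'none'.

(1,1): no bracket -> illegal
(1,2): flips 1 -> legal
(1,3): no bracket -> illegal
(1,5): no bracket -> illegal
(2,1): flips 1 -> legal
(2,5): flips 1 -> legal
(3,1): no bracket -> illegal
(3,4): flips 2 -> legal
(3,5): no bracket -> illegal
(4,2): no bracket -> illegal
(4,5): flips 1 -> legal
(5,3): no bracket -> illegal
(5,4): no bracket -> illegal
(5,5): no bracket -> illegal

Answer: (1,2) (2,1) (2,5) (3,4) (4,5)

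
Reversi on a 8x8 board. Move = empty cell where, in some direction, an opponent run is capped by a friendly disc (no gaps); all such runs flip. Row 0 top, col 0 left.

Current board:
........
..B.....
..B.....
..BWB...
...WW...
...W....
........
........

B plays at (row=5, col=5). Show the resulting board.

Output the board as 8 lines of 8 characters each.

Answer: ........
..B.....
..B.....
..BBB...
...WB...
...W.B..
........
........

Derivation:
Place B at (5,5); scan 8 dirs for brackets.
Dir NW: opp run (4,4) (3,3) capped by B -> flip
Dir N: first cell '.' (not opp) -> no flip
Dir NE: first cell '.' (not opp) -> no flip
Dir W: first cell '.' (not opp) -> no flip
Dir E: first cell '.' (not opp) -> no flip
Dir SW: first cell '.' (not opp) -> no flip
Dir S: first cell '.' (not opp) -> no flip
Dir SE: first cell '.' (not opp) -> no flip
All flips: (3,3) (4,4)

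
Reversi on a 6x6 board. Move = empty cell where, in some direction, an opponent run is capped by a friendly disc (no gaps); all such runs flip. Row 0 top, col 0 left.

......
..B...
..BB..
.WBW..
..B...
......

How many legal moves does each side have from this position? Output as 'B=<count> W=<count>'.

-- B to move --
(2,0): flips 1 -> legal
(2,1): no bracket -> illegal
(2,4): flips 1 -> legal
(3,0): flips 1 -> legal
(3,4): flips 1 -> legal
(4,0): flips 1 -> legal
(4,1): no bracket -> illegal
(4,3): flips 1 -> legal
(4,4): flips 1 -> legal
B mobility = 7
-- W to move --
(0,1): no bracket -> illegal
(0,2): no bracket -> illegal
(0,3): no bracket -> illegal
(1,1): flips 1 -> legal
(1,3): flips 2 -> legal
(1,4): no bracket -> illegal
(2,1): no bracket -> illegal
(2,4): no bracket -> illegal
(3,4): no bracket -> illegal
(4,1): no bracket -> illegal
(4,3): no bracket -> illegal
(5,1): flips 1 -> legal
(5,2): no bracket -> illegal
(5,3): flips 1 -> legal
W mobility = 4

Answer: B=7 W=4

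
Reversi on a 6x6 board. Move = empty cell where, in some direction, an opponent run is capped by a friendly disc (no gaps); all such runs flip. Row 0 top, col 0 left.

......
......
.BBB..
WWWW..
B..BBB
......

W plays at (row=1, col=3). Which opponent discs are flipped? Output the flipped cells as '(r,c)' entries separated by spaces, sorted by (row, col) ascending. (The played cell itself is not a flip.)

Dir NW: first cell '.' (not opp) -> no flip
Dir N: first cell '.' (not opp) -> no flip
Dir NE: first cell '.' (not opp) -> no flip
Dir W: first cell '.' (not opp) -> no flip
Dir E: first cell '.' (not opp) -> no flip
Dir SW: opp run (2,2) capped by W -> flip
Dir S: opp run (2,3) capped by W -> flip
Dir SE: first cell '.' (not opp) -> no flip

Answer: (2,2) (2,3)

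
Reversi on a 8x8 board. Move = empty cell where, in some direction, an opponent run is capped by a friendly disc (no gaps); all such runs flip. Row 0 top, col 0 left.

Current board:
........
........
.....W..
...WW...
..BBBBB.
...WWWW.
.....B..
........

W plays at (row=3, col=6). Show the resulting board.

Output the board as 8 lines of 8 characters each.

Answer: ........
........
.....W..
...WW.W.
..BBBWW.
...WWWW.
.....B..
........

Derivation:
Place W at (3,6); scan 8 dirs for brackets.
Dir NW: first cell 'W' (not opp) -> no flip
Dir N: first cell '.' (not opp) -> no flip
Dir NE: first cell '.' (not opp) -> no flip
Dir W: first cell '.' (not opp) -> no flip
Dir E: first cell '.' (not opp) -> no flip
Dir SW: opp run (4,5) capped by W -> flip
Dir S: opp run (4,6) capped by W -> flip
Dir SE: first cell '.' (not opp) -> no flip
All flips: (4,5) (4,6)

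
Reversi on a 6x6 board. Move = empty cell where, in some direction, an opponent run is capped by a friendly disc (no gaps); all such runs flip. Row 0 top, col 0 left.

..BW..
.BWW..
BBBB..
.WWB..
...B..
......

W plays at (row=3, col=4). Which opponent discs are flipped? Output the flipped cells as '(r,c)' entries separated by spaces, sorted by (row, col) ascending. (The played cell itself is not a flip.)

Answer: (2,3) (3,3)

Derivation:
Dir NW: opp run (2,3) capped by W -> flip
Dir N: first cell '.' (not opp) -> no flip
Dir NE: first cell '.' (not opp) -> no flip
Dir W: opp run (3,3) capped by W -> flip
Dir E: first cell '.' (not opp) -> no flip
Dir SW: opp run (4,3), next='.' -> no flip
Dir S: first cell '.' (not opp) -> no flip
Dir SE: first cell '.' (not opp) -> no flip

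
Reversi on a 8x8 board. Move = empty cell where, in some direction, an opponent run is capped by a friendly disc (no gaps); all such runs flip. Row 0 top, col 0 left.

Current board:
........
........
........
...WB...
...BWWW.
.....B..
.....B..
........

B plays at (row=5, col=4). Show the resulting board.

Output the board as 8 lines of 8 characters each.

Place B at (5,4); scan 8 dirs for brackets.
Dir NW: first cell 'B' (not opp) -> no flip
Dir N: opp run (4,4) capped by B -> flip
Dir NE: opp run (4,5), next='.' -> no flip
Dir W: first cell '.' (not opp) -> no flip
Dir E: first cell 'B' (not opp) -> no flip
Dir SW: first cell '.' (not opp) -> no flip
Dir S: first cell '.' (not opp) -> no flip
Dir SE: first cell 'B' (not opp) -> no flip
All flips: (4,4)

Answer: ........
........
........
...WB...
...BBWW.
....BB..
.....B..
........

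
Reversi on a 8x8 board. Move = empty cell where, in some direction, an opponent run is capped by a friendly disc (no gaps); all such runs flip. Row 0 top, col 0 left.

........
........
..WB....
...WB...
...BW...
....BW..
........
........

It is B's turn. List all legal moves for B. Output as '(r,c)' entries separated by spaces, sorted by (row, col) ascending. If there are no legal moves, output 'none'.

Answer: (2,1) (3,2) (4,5) (5,6)

Derivation:
(1,1): no bracket -> illegal
(1,2): no bracket -> illegal
(1,3): no bracket -> illegal
(2,1): flips 1 -> legal
(2,4): no bracket -> illegal
(3,1): no bracket -> illegal
(3,2): flips 1 -> legal
(3,5): no bracket -> illegal
(4,2): no bracket -> illegal
(4,5): flips 1 -> legal
(4,6): no bracket -> illegal
(5,3): no bracket -> illegal
(5,6): flips 1 -> legal
(6,4): no bracket -> illegal
(6,5): no bracket -> illegal
(6,6): no bracket -> illegal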